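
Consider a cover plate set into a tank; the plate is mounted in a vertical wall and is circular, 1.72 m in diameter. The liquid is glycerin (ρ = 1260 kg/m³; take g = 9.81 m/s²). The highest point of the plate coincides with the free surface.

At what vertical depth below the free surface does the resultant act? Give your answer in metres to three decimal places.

h_p = 1.075 m

γ = ρg = 1260 × 9.81 / 1000 = 12.3606 kN/m³.
The centroid is at the centre, 0.86 m below the top of the plate, so the centroid depth is h_c = 0.86 m.
A = π(0.86)² = 2.32352 m².
Resultant F = γ·h_c·A = 12.3606 × 0.86 × 2.32352 = 24.6993 kN.
I_c = πr⁴/4 = π × 0.86⁴/4 = 0.429619 m⁴.
Centre of pressure: y_p = y_c + I_c/(y_c·A) = 0.86 + 0.429619/(0.86 × 2.32352) = 0.86 + 0.215 = 1.075 m along the plane.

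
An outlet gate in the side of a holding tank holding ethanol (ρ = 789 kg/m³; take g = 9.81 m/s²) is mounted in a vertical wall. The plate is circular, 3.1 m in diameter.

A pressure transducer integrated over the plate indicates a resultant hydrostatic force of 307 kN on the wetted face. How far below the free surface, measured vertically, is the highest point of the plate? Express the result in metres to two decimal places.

d_top ≈ 3.71 m

γ = ρg = 789 × 9.81 / 1000 = 7.74009 kN/m³.
A = π(1.55)² = 7.54768 m².
From F = γ·h_c·A, the centroid depth is h_c = 307/(7.74009 × 7.54768) = 5.25507 m.
The centroid is at the centre, 1.55 m below the top of the plate, so the highest point sits at h_top = 5.25507 − 1.55 = 3.70507 m below the surface.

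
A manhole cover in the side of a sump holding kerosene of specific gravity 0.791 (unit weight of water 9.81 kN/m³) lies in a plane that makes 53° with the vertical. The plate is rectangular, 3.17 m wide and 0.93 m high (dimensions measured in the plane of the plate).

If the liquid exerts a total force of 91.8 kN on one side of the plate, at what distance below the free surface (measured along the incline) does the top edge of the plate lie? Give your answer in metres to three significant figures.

γ = 0.791 × 9.81 = 7.75971 kN/m³.
A = 3.17 × 0.93 = 2.9481 m².
From F = γ·h_c·A, the centroid depth is h_c = 91.8/(7.75971 × 2.9481) = 4.01287 m.
The plate makes 53° with the vertical, i.e. θ = 90° − 53° = 37° to the horizontal. Measuring y along the incline from the free-surface line, vertical depth h = y·sinθ with sinθ = 0.601815.
Along the incline, y_c = h_c/sinθ = 4.01287/0.601815 = 6.66795 m.
The centroid lies 0.93/2 = 0.465 m below the top edge, so the top edge sits at y_top = 6.66795 − 0.465 = 6.20295 m along the incline.

y_top ≈ 6.20 m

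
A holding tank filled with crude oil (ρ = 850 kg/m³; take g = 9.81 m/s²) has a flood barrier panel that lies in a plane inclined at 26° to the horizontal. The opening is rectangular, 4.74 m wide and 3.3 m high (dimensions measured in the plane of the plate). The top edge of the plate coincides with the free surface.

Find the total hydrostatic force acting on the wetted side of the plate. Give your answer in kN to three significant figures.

γ = ρg = 850 × 9.81 / 1000 = 8.3385 kN/m³.
Let θ = 26° be the plate's angle to the horizontal; measure y along the incline from where the plane meets the free surface. Vertical depth h = y·sinθ with sinθ = 0.438371.
The centroid lies 3.3/2 = 1.65 m below the top edge, so y_c = 1.65 m and h_c = 1.65 × 0.438371 = 0.723312 m.
A = 4.74 × 3.3 = 15.642 m².
Resultant F = γ·h_c·A = 8.3385 × 0.723312 × 15.642 = 94.3422 kN.

F ≈ 94.3 kN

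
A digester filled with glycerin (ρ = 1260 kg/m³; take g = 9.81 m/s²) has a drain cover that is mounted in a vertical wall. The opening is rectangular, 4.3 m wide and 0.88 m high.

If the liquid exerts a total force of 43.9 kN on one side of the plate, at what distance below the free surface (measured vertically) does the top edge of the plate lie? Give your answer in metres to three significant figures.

γ = ρg = 1260 × 9.81 / 1000 = 12.3606 kN/m³.
A = 4.3 × 0.88 = 3.784 m².
From F = γ·h_c·A, the centroid depth is h_c = 43.9/(12.3606 × 3.784) = 0.938585 m.
The centroid lies 0.88/2 = 0.44 m below the top edge, so the top edge sits at h_top = 0.938585 − 0.44 = 0.498585 m below the surface.

d_top ≈ 0.499 m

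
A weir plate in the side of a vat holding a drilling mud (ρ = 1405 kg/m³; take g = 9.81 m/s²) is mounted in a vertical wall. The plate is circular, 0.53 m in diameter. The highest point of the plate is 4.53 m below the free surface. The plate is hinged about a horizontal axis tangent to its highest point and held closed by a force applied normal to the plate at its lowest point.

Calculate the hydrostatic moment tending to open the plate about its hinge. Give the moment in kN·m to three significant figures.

M ≈ 3.92 kN·m

γ = ρg = 1405 × 9.81 / 1000 = 13.78305 kN/m³.
The centroid is at the centre, 0.265 m below the top of the plate, so the centroid depth is h_c = 4.53 + 0.265 = 4.795 m.
A = π(0.265)² = 0.220618 m².
Resultant F = γ·h_c·A = 13.78305 × 4.795 × 0.220618 = 14.5806 kN.
I_c = πr⁴/4 = π × 0.265⁴/4 = 0.00387323 m⁴.
Centre of pressure: y_p = y_c + I_c/(y_c·A) = 4.795 + 0.00387323/(4.795 × 0.220618) = 4.795 + 0.00366137 = 4.79866 m along the plane.
The resultant acts 0.265 + 0.00366137 = 0.268661 m (along the plate) below the hinge at the top edge, so the moment about the hinge is M = F × 0.268661 = 14.5806 × 0.268661 = 3.91724 kN·m.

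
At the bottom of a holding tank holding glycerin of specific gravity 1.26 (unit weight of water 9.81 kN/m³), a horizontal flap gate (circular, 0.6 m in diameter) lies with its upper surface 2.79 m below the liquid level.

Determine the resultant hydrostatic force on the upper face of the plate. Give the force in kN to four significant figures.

F ≈ 9.751 kN

γ = 1.26 × 9.81 = 12.3606 kN/m³.
The plate is horizontal, so pressure is uniform at p = γ·h = 12.3606 × 2.79 = 34.4861 kN/m².
A = π(0.3)² = 0.282743 m².
F = p·A = 34.4861 × 0.282743 = 9.7507 kN.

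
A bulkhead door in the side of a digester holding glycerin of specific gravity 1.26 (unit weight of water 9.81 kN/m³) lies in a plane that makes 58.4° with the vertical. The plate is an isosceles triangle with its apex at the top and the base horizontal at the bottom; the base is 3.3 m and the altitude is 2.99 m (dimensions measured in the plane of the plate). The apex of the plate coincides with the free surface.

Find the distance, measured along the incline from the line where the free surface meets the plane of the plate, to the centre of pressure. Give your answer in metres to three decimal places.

y_p = 2.243 m

γ = 1.26 × 9.81 = 12.3606 kN/m³.
The plate makes 58.4° with the vertical, i.e. θ = 90° − 58.4° = 31.6° to the horizontal. Measuring y along the incline from the free-surface line, vertical depth h = y·sinθ with sinθ = 0.523986.
With the apex up, the centroid sits 2h/3 = 2 × 2.99/3 = 1.99333 m below the apex, so y_c = 1.99333 m and h_c = 1.99333 × 0.523986 = 1.04448 m.
A = ½ × 3.3 × 2.99 = 4.9335 m².
Resultant F = γ·h_c·A = 12.3606 × 1.04448 × 4.9335 = 63.6935 kN.
I_c = b·h³/36 = 3.3 × 2.99³/36 = 2.45033 m⁴.
Centre of pressure: y_p = y_c + I_c/(y_c·A) = 1.99333 + 2.45033/(1.99333 × 4.9335) = 1.99333 + 0.249167 = 2.2425 m along the plane.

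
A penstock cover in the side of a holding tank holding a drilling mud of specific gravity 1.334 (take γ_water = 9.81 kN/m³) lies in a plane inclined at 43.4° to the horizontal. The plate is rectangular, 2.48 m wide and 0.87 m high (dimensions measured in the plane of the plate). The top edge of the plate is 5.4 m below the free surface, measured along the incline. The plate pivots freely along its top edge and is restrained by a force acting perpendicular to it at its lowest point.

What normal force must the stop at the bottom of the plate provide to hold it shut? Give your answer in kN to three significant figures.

γ = 1.334 × 9.81 = 13.08654 kN/m³.
Let θ = 43.4° be the plate's angle to the horizontal; measure y along the incline from where the plane meets the free surface. Vertical depth h = y·sinθ with sinθ = 0.687088.
The centroid lies 0.87/2 = 0.435 m below the top edge, so y_c = 5.4 + 0.435 = 5.835 m and h_c = 5.835 × 0.687088 = 4.00916 m.
A = 2.48 × 0.87 = 2.1576 m².
Resultant F = γ·h_c·A = 13.08654 × 4.00916 × 2.1576 = 113.201 kN.
I_c = b·h³/12 = 2.48 × 0.87³/12 = 0.136091 m⁴.
Centre of pressure: y_p = y_c + I_c/(y_c·A) = 5.835 + 0.136091/(5.835 × 2.1576) = 5.835 + 0.0108098 = 5.84581 m along the plane.
The resultant acts 0.435 + 0.0108098 = 0.44581 m (along the plate) below the hinge at the top edge, so the moment about the hinge is M = F × 0.44581 = 113.201 × 0.44581 = 50.4661 kN·m.
A normal force at the bottom, 0.87 m from the hinge, must supply this moment: P = 50.4661/0.87 = 58.007 kN.

P ≈ 58.0 kN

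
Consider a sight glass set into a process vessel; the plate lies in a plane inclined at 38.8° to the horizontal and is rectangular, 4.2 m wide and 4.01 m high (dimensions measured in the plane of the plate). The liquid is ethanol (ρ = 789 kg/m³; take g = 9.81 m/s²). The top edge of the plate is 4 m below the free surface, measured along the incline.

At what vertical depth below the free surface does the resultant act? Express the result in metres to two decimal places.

h_p = 3.90 m

γ = ρg = 789 × 9.81 / 1000 = 7.74009 kN/m³.
Let θ = 38.8° be the plate's angle to the horizontal; measure y along the incline from where the plane meets the free surface. Vertical depth h = y·sinθ with sinθ = 0.626604.
The centroid lies 4.01/2 = 2.005 m below the top edge, so y_c = 4 + 2.005 = 6.005 m and h_c = 6.005 × 0.626604 = 3.76276 m.
A = 4.2 × 4.01 = 16.842 m².
Resultant F = γ·h_c·A = 7.74009 × 3.76276 × 16.842 = 490.508 kN.
I_c = b·h³/12 = 4.2 × 4.01³/12 = 22.5684 m⁴.
Centre of pressure: y_p = y_c + I_c/(y_c·A) = 6.005 + 22.5684/(6.005 × 16.842) = 6.005 + 0.223149 = 6.22815 m along the plane.
Vertically, h_p = y_p·sinθ = 6.22815 × 0.626604 = 3.90258 m.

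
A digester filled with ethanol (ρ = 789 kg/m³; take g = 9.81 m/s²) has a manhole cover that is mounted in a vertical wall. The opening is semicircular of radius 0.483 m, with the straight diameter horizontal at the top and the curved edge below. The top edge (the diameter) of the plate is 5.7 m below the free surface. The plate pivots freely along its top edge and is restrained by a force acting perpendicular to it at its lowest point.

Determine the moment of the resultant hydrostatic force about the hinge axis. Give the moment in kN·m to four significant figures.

γ = ρg = 789 × 9.81 / 1000 = 7.74009 kN/m³.
The centroid of a semicircle lies 4r/(3π) = 0.204992 m from the diameter, here below the top edge, so the centroid depth is h_c = 5.7 + 0.204992 = 5.90499 m.
A = πr²/2 = π × 0.483²/2 = 0.36645 m².
Resultant F = γ·h_c·A = 7.74009 × 5.90499 × 0.36645 = 16.7487 kN.
I_c = (π/8 − 8/(9π))·r⁴ = 0.109757 × 0.483⁴ = 0.00597339 m⁴.
Centre of pressure: y_p = y_c + I_c/(y_c·A) = 5.90499 + 0.00597339/(5.90499 × 0.36645) = 5.90499 + 0.0027605 = 5.90775 m along the plane.
The resultant acts 0.204992 + 0.0027605 = 0.207753 m (along the plate) below the hinge at the top edge, so the moment about the hinge is M = F × 0.207753 = 16.7487 × 0.207753 = 3.47959 kN·m.

M ≈ 3.480 kN·m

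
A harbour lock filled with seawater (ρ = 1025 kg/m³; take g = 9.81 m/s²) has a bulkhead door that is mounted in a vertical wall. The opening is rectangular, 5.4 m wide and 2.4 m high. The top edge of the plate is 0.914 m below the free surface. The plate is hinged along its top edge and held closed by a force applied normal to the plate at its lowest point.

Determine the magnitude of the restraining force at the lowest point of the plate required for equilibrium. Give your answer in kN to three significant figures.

P ≈ 164 kN

γ = ρg = 1025 × 9.81 / 1000 = 10.05525 kN/m³.
The centroid lies 2.4/2 = 1.2 m below the top edge, so the centroid depth is h_c = 0.914 + 1.2 = 2.114 m.
A = 5.4 × 2.4 = 12.96 m².
Resultant F = γ·h_c·A = 10.05525 × 2.114 × 12.96 = 275.488 kN.
I_c = b·h³/12 = 5.4 × 2.4³/12 = 6.2208 m⁴.
Centre of pressure: y_p = y_c + I_c/(y_c·A) = 2.114 + 6.2208/(2.114 × 12.96) = 2.114 + 0.227058 = 2.34106 m along the plane.
The resultant acts 1.2 + 0.227058 = 1.42706 m (along the plate) below the hinge at the top edge, so the moment about the hinge is M = F × 1.42706 = 275.488 × 1.42706 = 393.138 kN·m.
A normal force at the bottom, 2.4 m from the hinge, must supply this moment: P = 393.138/2.4 = 163.808 kN.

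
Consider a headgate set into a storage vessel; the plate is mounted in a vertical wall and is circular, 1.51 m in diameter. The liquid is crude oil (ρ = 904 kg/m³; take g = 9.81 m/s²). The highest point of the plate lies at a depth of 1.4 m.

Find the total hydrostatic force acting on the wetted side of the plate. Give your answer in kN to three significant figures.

F ≈ 34.2 kN

γ = ρg = 904 × 9.81 / 1000 = 8.86824 kN/m³.
The centroid is at the centre, 0.755 m below the top of the plate, so the centroid depth is h_c = 1.4 + 0.755 = 2.155 m.
A = π(0.755)² = 1.79079 m².
Resultant F = γ·h_c·A = 8.86824 × 2.155 × 1.79079 = 34.2239 kN.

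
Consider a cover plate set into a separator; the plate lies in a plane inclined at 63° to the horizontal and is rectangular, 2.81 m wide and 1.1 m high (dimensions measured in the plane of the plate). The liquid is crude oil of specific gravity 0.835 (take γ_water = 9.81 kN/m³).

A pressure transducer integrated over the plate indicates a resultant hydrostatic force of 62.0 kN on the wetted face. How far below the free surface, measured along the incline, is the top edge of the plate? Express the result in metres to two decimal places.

y_top ≈ 2.20 m

γ = 0.835 × 9.81 = 8.19135 kN/m³.
A = 2.81 × 1.1 = 3.091 m².
From F = γ·h_c·A, the centroid depth is h_c = 62.0/(8.19135 × 3.091) = 2.44871 m.
Let θ = 63° be the plate's angle to the horizontal; measure y along the incline from where the plane meets the free surface. Vertical depth h = y·sinθ with sinθ = 0.891007.
Along the incline, y_c = h_c/sinθ = 2.44871/0.891007 = 2.74825 m.
The centroid lies 1.1/2 = 0.55 m below the top edge, so the top edge sits at y_top = 2.74825 − 0.55 = 2.19825 m along the incline.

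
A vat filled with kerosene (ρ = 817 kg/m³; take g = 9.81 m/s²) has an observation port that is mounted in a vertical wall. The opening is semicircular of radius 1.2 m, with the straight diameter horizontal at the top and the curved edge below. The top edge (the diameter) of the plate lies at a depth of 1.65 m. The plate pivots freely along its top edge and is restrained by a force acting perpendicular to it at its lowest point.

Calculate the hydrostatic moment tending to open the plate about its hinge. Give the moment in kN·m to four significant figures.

γ = ρg = 817 × 9.81 / 1000 = 8.01477 kN/m³.
The centroid of a semicircle lies 4r/(3π) = 0.509296 m from the diameter, here below the top edge, so the centroid depth is h_c = 1.65 + 0.509296 = 2.1593 m.
A = πr²/2 = π × 1.2²/2 = 2.26195 m².
Resultant F = γ·h_c·A = 8.01477 × 2.1593 × 2.26195 = 39.146 kN.
I_c = (π/8 − 8/(9π))·r⁴ = 0.109757 × 1.2⁴ = 0.227592 m⁴.
Centre of pressure: y_p = y_c + I_c/(y_c·A) = 2.1593 + 0.227592/(2.1593 × 2.26195) = 2.1593 + 0.0465973 = 2.2059 m along the plane.
The resultant acts 0.509296 + 0.0465973 = 0.555893 m (along the plate) below the hinge at the top edge, so the moment about the hinge is M = F × 0.555893 = 39.146 × 0.555893 = 21.761 kN·m.

M ≈ 21.76 kN·m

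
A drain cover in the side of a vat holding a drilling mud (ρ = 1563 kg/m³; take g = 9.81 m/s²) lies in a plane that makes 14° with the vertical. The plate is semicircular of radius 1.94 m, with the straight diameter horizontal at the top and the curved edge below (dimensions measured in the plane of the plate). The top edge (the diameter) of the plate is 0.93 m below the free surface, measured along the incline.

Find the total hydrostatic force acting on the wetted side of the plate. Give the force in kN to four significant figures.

F ≈ 154.2 kN

γ = ρg = 1563 × 9.81 / 1000 = 15.33303 kN/m³.
The plate makes 14° with the vertical, i.e. θ = 90° − 14° = 76° to the horizontal. Measuring y along the incline from the free-surface line, vertical depth h = y·sinθ with sinθ = 0.970296.
The centroid of a semicircle lies 4r/(3π) = 0.823362 m from the diameter, here below the top edge, so y_c = 0.93 + 0.823362 = 1.75336 m and h_c = 1.75336 × 0.970296 = 1.70128 m.
A = πr²/2 = π × 1.94²/2 = 5.91185 m².
Resultant F = γ·h_c·A = 15.33303 × 1.70128 × 5.91185 = 154.215 kN.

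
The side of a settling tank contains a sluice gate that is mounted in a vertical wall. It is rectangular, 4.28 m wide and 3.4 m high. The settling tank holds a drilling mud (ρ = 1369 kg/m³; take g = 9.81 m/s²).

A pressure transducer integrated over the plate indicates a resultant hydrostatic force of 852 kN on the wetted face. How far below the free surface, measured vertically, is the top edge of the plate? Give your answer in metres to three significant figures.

d_top ≈ 2.66 m

γ = ρg = 1369 × 9.81 / 1000 = 13.42989 kN/m³.
A = 4.28 × 3.4 = 14.552 m².
From F = γ·h_c·A, the centroid depth is h_c = 852/(13.42989 × 14.552) = 4.35958 m.
The centroid lies 3.4/2 = 1.7 m below the top edge, so the top edge sits at h_top = 4.35958 − 1.7 = 2.65958 m below the surface.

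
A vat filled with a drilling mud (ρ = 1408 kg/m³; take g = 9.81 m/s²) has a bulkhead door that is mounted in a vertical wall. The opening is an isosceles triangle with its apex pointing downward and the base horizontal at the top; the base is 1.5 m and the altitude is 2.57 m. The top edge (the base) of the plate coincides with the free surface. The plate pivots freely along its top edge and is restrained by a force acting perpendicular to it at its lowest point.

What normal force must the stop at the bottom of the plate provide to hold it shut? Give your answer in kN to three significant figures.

γ = ρg = 1408 × 9.81 / 1000 = 13.81248 kN/m³.
With the apex down, the centroid sits h/3 = 2.57/3 = 0.856667 m below the base (the top edge), so the centroid depth is h_c = 0.856667 m.
A = ½ × 1.5 × 2.57 = 1.9275 m².
Resultant F = γ·h_c·A = 13.81248 × 0.856667 × 1.9275 = 22.8075 kN.
I_c = b·h³/36 = 1.5 × 2.57³/36 = 0.707275 m⁴.
Centre of pressure: y_p = y_c + I_c/(y_c·A) = 0.856667 + 0.707275/(0.856667 × 1.9275) = 0.856667 + 0.428333 = 1.285 m along the plane.
The resultant acts 0.856667 + 0.428333 = 1.285 m (along the plate) below the hinge at the top edge, so the moment about the hinge is M = F × 1.285 = 22.8075 × 1.285 = 29.3076 kN·m.
A normal force at the bottom, 2.57 m from the hinge, must supply this moment: P = 29.3076/2.57 = 11.4037 kN.

P ≈ 11.4 kN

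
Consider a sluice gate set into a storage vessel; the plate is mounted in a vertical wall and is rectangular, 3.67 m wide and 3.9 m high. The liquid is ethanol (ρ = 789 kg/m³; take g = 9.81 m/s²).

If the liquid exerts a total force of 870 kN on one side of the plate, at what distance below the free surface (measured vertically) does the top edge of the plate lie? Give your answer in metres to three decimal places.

d_top ≈ 5.903 m

γ = ρg = 789 × 9.81 / 1000 = 7.74009 kN/m³.
A = 3.67 × 3.9 = 14.313 m².
From F = γ·h_c·A, the centroid depth is h_c = 870/(7.74009 × 14.313) = 7.85313 m.
The centroid lies 3.9/2 = 1.95 m below the top edge, so the top edge sits at h_top = 7.85313 − 1.95 = 5.90313 m below the surface.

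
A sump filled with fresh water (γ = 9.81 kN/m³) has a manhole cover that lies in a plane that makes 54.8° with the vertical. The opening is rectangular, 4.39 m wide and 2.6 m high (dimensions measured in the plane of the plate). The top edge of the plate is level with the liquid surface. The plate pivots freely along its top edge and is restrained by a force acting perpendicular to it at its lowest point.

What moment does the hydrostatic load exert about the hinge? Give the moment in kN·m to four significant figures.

M ≈ 145.4 kN·m

γ = 9.81 kN/m³.
The plate makes 54.8° with the vertical, i.e. θ = 90° − 54.8° = 35.2° to the horizontal. Measuring y along the incline from the free-surface line, vertical depth h = y·sinθ with sinθ = 0.576432.
The centroid lies 2.6/2 = 1.3 m below the top edge, so y_c = 1.3 m and h_c = 1.3 × 0.576432 = 0.749362 m.
A = 4.39 × 2.6 = 11.414 m².
Resultant F = γ·h_c·A = 9.81 × 0.749362 × 11.414 = 83.9071 kN.
I_c = b·h³/12 = 4.39 × 2.6³/12 = 6.42989 m⁴.
Centre of pressure: y_p = y_c + I_c/(y_c·A) = 1.3 + 6.42989/(1.3 × 11.414) = 1.3 + 0.433334 = 1.73333 m along the plane.
The resultant acts 1.3 + 0.433334 = 1.73333 m (along the plate) below the hinge at the top edge, so the moment about the hinge is M = F × 1.73333 = 83.9071 × 1.73333 = 145.439 kN·m.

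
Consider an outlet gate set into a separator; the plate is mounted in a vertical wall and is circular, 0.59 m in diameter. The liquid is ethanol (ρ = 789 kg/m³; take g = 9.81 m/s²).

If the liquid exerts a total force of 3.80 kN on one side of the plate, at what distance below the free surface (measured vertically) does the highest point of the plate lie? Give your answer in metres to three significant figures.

d_top ≈ 1.50 m

γ = ρg = 789 × 9.81 / 1000 = 7.74009 kN/m³.
A = π(0.295)² = 0.273397 m².
From F = γ·h_c·A, the centroid depth is h_c = 3.80/(7.74009 × 0.273397) = 1.79574 m.
The centroid is at the centre, 0.295 m below the top of the plate, so the highest point sits at h_top = 1.79574 − 0.295 = 1.50074 m below the surface.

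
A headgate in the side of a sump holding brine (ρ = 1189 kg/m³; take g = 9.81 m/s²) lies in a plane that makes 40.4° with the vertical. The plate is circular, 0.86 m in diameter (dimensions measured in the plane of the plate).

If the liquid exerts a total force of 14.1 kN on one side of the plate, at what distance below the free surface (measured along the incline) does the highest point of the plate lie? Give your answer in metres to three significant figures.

y_top ≈ 2.30 m

γ = ρg = 1189 × 9.81 / 1000 = 11.66409 kN/m³.
A = π(0.43)² = 0.58088 m².
From F = γ·h_c·A, the centroid depth is h_c = 14.1/(11.66409 × 0.58088) = 2.08105 m.
The plate makes 40.4° with the vertical, i.e. θ = 90° − 40.4° = 49.6° to the horizontal. Measuring y along the incline from the free-surface line, vertical depth h = y·sinθ with sinθ = 0.761538.
Along the incline, y_c = h_c/sinθ = 2.08105/0.761538 = 2.73269 m.
The centroid is at the centre, 0.43 m below the top of the plate, so the highest point sits at y_top = 2.73269 − 0.43 = 2.30269 m along the incline.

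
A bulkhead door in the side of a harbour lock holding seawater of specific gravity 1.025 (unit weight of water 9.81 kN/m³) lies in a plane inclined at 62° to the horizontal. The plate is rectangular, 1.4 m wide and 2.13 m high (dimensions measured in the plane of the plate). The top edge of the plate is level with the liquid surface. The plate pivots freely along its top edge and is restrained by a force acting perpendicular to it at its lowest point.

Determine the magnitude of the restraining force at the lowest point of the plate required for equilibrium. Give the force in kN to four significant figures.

P ≈ 18.80 kN

γ = 1.025 × 9.81 = 10.05525 kN/m³.
Let θ = 62° be the plate's angle to the horizontal; measure y along the incline from where the plane meets the free surface. Vertical depth h = y·sinθ with sinθ = 0.882948.
The centroid lies 2.13/2 = 1.065 m below the top edge, so y_c = 1.065 m and h_c = 1.065 × 0.882948 = 0.94034 m.
A = 1.4 × 2.13 = 2.982 m².
Resultant F = γ·h_c·A = 10.05525 × 0.94034 × 2.982 = 28.1959 kN.
I_c = b·h³/12 = 1.4 × 2.13³/12 = 1.12742 m⁴.
Centre of pressure: y_p = y_c + I_c/(y_c·A) = 1.065 + 1.12742/(1.065 × 2.982) = 1.065 + 0.355 = 1.42 m along the plane.
The resultant acts 1.065 + 0.355 = 1.42 m (along the plate) below the hinge at the top edge, so the moment about the hinge is M = F × 1.42 = 28.1959 × 1.42 = 40.0382 kN·m.
A normal force at the bottom, 2.13 m from the hinge, must supply this moment: P = 40.0382/2.13 = 18.7973 kN.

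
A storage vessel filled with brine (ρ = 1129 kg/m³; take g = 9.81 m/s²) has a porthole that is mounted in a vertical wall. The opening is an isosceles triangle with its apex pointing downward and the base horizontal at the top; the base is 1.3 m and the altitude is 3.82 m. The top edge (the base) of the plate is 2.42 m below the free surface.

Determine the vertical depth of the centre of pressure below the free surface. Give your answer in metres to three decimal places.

h_p = 3.913 m

γ = ρg = 1129 × 9.81 / 1000 = 11.07549 kN/m³.
With the apex down, the centroid sits h/3 = 3.82/3 = 1.27333 m below the base (the top edge), so the centroid depth is h_c = 2.42 + 1.27333 = 3.69333 m.
A = ½ × 1.3 × 3.82 = 2.483 m².
Resultant F = γ·h_c·A = 11.07549 × 3.69333 × 2.483 = 101.568 kN.
I_c = b·h³/36 = 1.3 × 3.82³/36 = 2.01294 m⁴.
Centre of pressure: y_p = y_c + I_c/(y_c·A) = 3.69333 + 2.01294/(3.69333 × 2.483) = 3.69333 + 0.219501 = 3.91283 m along the plane.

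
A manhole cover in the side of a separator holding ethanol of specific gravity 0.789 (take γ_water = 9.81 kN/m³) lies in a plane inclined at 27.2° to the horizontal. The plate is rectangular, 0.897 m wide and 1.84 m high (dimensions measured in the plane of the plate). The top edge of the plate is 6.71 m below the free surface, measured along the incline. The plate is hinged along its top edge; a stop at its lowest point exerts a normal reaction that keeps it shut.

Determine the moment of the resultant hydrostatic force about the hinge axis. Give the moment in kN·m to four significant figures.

γ = 0.789 × 9.81 = 7.74009 kN/m³.
Let θ = 27.2° be the plate's angle to the horizontal; measure y along the incline from where the plane meets the free surface. Vertical depth h = y·sinθ with sinθ = 0.457098.
The centroid lies 1.84/2 = 0.92 m below the top edge, so y_c = 6.71 + 0.92 = 7.63 m and h_c = 7.63 × 0.457098 = 3.48766 m.
A = 0.897 × 1.84 = 1.65048 m².
Resultant F = γ·h_c·A = 7.74009 × 3.48766 × 1.65048 = 44.5544 kN.
I_c = b·h³/12 = 0.897 × 1.84³/12 = 0.465655 m⁴.
Centre of pressure: y_p = y_c + I_c/(y_c·A) = 7.63 + 0.465655/(7.63 × 1.65048) = 7.63 + 0.0369768 = 7.66698 m along the plane.
The resultant acts 0.92 + 0.0369768 = 0.956977 m (along the plate) below the hinge at the top edge, so the moment about the hinge is M = F × 0.956977 = 44.5544 × 0.956977 = 42.6375 kN·m.

M ≈ 42.64 kN·m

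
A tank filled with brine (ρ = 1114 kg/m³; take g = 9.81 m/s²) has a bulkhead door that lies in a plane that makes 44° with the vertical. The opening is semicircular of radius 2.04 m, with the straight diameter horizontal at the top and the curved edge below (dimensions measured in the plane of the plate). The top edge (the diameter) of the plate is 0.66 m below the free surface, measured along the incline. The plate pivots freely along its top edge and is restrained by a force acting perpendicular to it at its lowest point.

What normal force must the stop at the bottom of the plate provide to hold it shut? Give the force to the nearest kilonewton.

P ≈ 41 kN

γ = ρg = 1114 × 9.81 / 1000 = 10.92834 kN/m³.
The plate makes 44° with the vertical, i.e. θ = 90° − 44° = 46° to the horizontal. Measuring y along the incline from the free-surface line, vertical depth h = y·sinθ with sinθ = 0.719340.
The centroid of a semicircle lies 4r/(3π) = 0.865803 m from the diameter, here below the top edge, so y_c = 0.66 + 0.865803 = 1.5258 m and h_c = 1.5258 × 0.719340 = 1.09757 m.
A = πr²/2 = π × 2.04²/2 = 6.53703 m².
Resultant F = γ·h_c·A = 10.92834 × 1.09757 × 6.53703 = 78.4092 kN.
I_c = (π/8 − 8/(9π))·r⁴ = 0.109757 × 2.04⁴ = 1.90087 m⁴.
Centre of pressure: y_p = y_c + I_c/(y_c·A) = 1.5258 + 1.90087/(1.5258 × 6.53703) = 1.5258 + 0.190579 = 1.71638 m along the plane.
The resultant acts 0.865803 + 0.190579 = 1.05638 m (along the plate) below the hinge at the top edge, so the moment about the hinge is M = F × 1.05638 = 78.4092 × 1.05638 = 82.8299 kN·m.
A normal force at the bottom, 2.04 m from the hinge, must supply this moment: P = 82.8299/2.04 = 40.6029 kN.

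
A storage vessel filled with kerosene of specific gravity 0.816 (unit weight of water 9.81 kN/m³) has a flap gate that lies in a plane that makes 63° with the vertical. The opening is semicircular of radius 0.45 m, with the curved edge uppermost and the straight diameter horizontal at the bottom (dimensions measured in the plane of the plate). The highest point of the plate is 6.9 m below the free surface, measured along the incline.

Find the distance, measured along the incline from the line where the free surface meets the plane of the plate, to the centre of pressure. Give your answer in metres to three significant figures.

γ = 0.816 × 9.81 = 8.00496 kN/m³.
The plate makes 63° with the vertical, i.e. θ = 90° − 63° = 27° to the horizontal. Measuring y along the incline from the free-surface line, vertical depth h = y·sinθ with sinθ = 0.453990.
The centroid lies 4r/(3π) = 0.190986 m above the diameter, so r − 4r/(3π) = 0.45 − 0.190986 = 0.259014 m below the topmost point, so y_c = 6.9 + 0.259014 = 7.15901 m and h_c = 7.15901 × 0.453990 = 3.25012 m.
A = πr²/2 = π × 0.45²/2 = 0.318086 m².
Resultant F = γ·h_c·A = 8.00496 × 3.25012 × 0.318086 = 8.27567 kN.
I_c = (π/8 − 8/(9π))·r⁴ = 0.109757 × 0.45⁴ = 0.00450072 m⁴.
Centre of pressure: y_p = y_c + I_c/(y_c·A) = 7.15901 + 0.00450072/(7.15901 × 0.318086) = 7.15901 + 0.00197644 = 7.16099 m along the plane.

y_p = 7.16 m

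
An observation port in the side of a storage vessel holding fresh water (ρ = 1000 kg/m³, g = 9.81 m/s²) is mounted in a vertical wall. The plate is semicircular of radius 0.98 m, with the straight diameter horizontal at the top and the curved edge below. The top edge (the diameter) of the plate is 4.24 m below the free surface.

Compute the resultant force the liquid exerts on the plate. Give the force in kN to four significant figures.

F ≈ 68.90 kN

γ = ρg = 1000 × 9.81 = 9810 N/m³ = 9.81 kN/m³.
The centroid of a semicircle lies 4r/(3π) = 0.415925 m from the diameter, here below the top edge, so the centroid depth is h_c = 4.24 + 0.415925 = 4.65592 m.
A = πr²/2 = π × 0.98²/2 = 1.50859 m².
Resultant F = γ·h_c·A = 9.81 × 4.65592 × 1.50859 = 68.9042 kN.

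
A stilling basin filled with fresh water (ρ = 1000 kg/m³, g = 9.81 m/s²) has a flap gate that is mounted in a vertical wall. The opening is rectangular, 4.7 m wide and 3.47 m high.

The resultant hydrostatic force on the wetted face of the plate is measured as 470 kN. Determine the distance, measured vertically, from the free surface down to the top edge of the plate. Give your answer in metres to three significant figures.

γ = ρg = 1000 × 9.81 = 9810 N/m³ = 9.81 kN/m³.
A = 4.7 × 3.47 = 16.309 m².
From F = γ·h_c·A, the centroid depth is h_c = 470/(9.81 × 16.309) = 2.93766 m.
The centroid lies 3.47/2 = 1.735 m below the top edge, so the top edge sits at h_top = 2.93766 − 1.735 = 1.20266 m below the surface.

d_top ≈ 1.20 m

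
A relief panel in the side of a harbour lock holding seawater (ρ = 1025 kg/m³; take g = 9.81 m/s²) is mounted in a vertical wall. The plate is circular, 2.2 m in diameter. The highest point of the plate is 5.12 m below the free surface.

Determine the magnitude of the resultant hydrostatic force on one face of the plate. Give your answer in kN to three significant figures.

γ = ρg = 1025 × 9.81 / 1000 = 10.05525 kN/m³.
The centroid is at the centre, 1.1 m below the top of the plate, so the centroid depth is h_c = 5.12 + 1.1 = 6.22 m.
A = π(1.1)² = 3.80133 m².
Resultant F = γ·h_c·A = 10.05525 × 6.22 × 3.80133 = 237.749 kN.

F ≈ 238 kN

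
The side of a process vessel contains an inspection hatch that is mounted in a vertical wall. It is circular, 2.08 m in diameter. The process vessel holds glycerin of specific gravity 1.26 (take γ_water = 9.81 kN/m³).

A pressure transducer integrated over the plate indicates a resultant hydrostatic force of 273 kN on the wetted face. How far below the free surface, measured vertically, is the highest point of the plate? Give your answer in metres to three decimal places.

d_top ≈ 5.460 m

γ = 1.26 × 9.81 = 12.3606 kN/m³.
A = π(1.04)² = 3.39795 m².
From F = γ·h_c·A, the centroid depth is h_c = 273/(12.3606 × 3.39795) = 6.49989 m.
The centroid is at the centre, 1.04 m below the top of the plate, so the highest point sits at h_top = 6.49989 − 1.04 = 5.45989 m below the surface.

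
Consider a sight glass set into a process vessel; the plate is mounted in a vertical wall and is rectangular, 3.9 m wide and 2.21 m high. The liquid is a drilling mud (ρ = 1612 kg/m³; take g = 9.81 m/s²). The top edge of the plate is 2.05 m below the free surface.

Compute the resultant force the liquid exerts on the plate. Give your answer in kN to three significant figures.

γ = ρg = 1612 × 9.81 / 1000 = 15.81372 kN/m³.
The centroid lies 2.21/2 = 1.105 m below the top edge, so the centroid depth is h_c = 2.05 + 1.105 = 3.155 m.
A = 3.9 × 2.21 = 8.619 m².
Resultant F = γ·h_c·A = 15.81372 × 3.155 × 8.619 = 430.022 kN.

F ≈ 430 kN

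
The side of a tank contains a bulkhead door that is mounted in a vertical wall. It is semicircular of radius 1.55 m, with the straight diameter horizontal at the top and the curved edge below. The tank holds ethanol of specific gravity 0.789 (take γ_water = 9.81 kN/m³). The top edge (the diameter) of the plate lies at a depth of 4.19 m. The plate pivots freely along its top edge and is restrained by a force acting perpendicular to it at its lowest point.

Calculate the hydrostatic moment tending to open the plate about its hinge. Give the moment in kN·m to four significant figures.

M ≈ 98.06 kN·m

γ = 0.789 × 9.81 = 7.74009 kN/m³.
The centroid of a semicircle lies 4r/(3π) = 0.65784 m from the diameter, here below the top edge, so the centroid depth is h_c = 4.19 + 0.65784 = 4.84784 m.
A = πr²/2 = π × 1.55²/2 = 3.77384 m².
Resultant F = γ·h_c·A = 7.74009 × 4.84784 × 3.77384 = 141.605 kN.
I_c = (π/8 − 8/(9π))·r⁴ = 0.109757 × 1.55⁴ = 0.633518 m⁴.
Centre of pressure: y_p = y_c + I_c/(y_c·A) = 4.84784 + 0.633518/(4.84784 × 3.77384) = 4.84784 + 0.034628 = 4.88247 m along the plane.
The resultant acts 0.65784 + 0.034628 = 0.692468 m (along the plate) below the hinge at the top edge, so the moment about the hinge is M = F × 0.692468 = 141.605 × 0.692468 = 98.0569 kN·m.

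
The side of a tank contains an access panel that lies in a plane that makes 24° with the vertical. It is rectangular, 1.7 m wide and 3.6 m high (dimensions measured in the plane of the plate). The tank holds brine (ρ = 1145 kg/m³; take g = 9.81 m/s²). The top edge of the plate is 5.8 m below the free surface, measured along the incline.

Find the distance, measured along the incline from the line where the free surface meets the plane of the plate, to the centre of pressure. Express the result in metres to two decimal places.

γ = ρg = 1145 × 9.81 / 1000 = 11.23245 kN/m³.
The plate makes 24° with the vertical, i.e. θ = 90° − 24° = 66° to the horizontal. Measuring y along the incline from the free-surface line, vertical depth h = y·sinθ with sinθ = 0.913545.
The centroid lies 3.6/2 = 1.8 m below the top edge, so y_c = 5.8 + 1.8 = 7.6 m and h_c = 7.6 × 0.913545 = 6.94294 m.
A = 1.7 × 3.6 = 6.12 m².
Resultant F = γ·h_c·A = 11.23245 × 6.94294 × 6.12 = 477.276 kN.
I_c = b·h³/12 = 1.7 × 3.6³/12 = 6.6096 m⁴.
Centre of pressure: y_p = y_c + I_c/(y_c·A) = 7.6 + 6.6096/(7.6 × 6.12) = 7.6 + 0.142105 = 7.7421 m along the plane.

y_p = 7.74 m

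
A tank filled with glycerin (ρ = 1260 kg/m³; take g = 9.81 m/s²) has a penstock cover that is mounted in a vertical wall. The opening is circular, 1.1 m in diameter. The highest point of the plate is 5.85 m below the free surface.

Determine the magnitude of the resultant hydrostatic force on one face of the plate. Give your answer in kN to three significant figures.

F ≈ 75.2 kN

γ = ρg = 1260 × 9.81 / 1000 = 12.3606 kN/m³.
The centroid is at the centre, 0.55 m below the top of the plate, so the centroid depth is h_c = 5.85 + 0.55 = 6.4 m.
A = π(0.55)² = 0.950332 m².
Resultant F = γ·h_c·A = 12.3606 × 6.4 × 0.950332 = 75.1787 kN.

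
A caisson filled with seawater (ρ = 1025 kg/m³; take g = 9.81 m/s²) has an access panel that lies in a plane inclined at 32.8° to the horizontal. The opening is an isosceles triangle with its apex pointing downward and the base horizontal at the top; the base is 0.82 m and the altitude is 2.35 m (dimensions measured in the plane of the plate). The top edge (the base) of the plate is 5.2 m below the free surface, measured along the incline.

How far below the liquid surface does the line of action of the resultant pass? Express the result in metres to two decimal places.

h_p = 3.27 m

γ = ρg = 1025 × 9.81 / 1000 = 10.05525 kN/m³.
Let θ = 32.8° be the plate's angle to the horizontal; measure y along the incline from where the plane meets the free surface. Vertical depth h = y·sinθ with sinθ = 0.541708.
With the apex down, the centroid sits h/3 = 2.35/3 = 0.783333 m below the base (the top edge), so y_c = 5.2 + 0.783333 = 5.98333 m and h_c = 5.98333 × 0.541708 = 3.24122 m.
A = ½ × 0.82 × 2.35 = 0.9635 m².
Resultant F = γ·h_c·A = 10.05525 × 3.24122 × 0.9635 = 31.4017 kN.
I_c = b·h³/36 = 0.82 × 2.35³/36 = 0.295607 m⁴.
Centre of pressure: y_p = y_c + I_c/(y_c·A) = 5.98333 + 0.295607/(5.98333 × 0.9635) = 5.98333 + 0.0512767 = 6.03461 m along the plane.
Vertically, h_p = y_p·sinθ = 6.03461 × 0.541708 = 3.269 m.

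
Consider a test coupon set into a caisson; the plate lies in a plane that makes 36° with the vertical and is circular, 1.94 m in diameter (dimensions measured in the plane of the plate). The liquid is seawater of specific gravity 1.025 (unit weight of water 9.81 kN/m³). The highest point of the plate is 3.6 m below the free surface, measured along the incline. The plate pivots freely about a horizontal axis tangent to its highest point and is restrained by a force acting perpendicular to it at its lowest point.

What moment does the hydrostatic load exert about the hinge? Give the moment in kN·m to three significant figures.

M ≈ 112 kN·m

γ = 1.025 × 9.81 = 10.05525 kN/m³.
The plate makes 36° with the vertical, i.e. θ = 90° − 36° = 54° to the horizontal. Measuring y along the incline from the free-surface line, vertical depth h = y·sinθ with sinθ = 0.809017.
The centroid is at the centre, 0.97 m below the top of the plate, so y_c = 3.6 + 0.97 = 4.57 m and h_c = 4.57 × 0.809017 = 3.69721 m.
A = π(0.97)² = 2.95592 m².
Resultant F = γ·h_c·A = 10.05525 × 3.69721 × 2.95592 = 109.89 kN.
I_c = πr⁴/4 = π × 0.97⁴/4 = 0.695307 m⁴.
Centre of pressure: y_p = y_c + I_c/(y_c·A) = 4.57 + 0.695307/(4.57 × 2.95592) = 4.57 + 0.0514716 = 4.62147 m along the plane.
The resultant acts 0.97 + 0.0514716 = 1.02147 m (along the plate) below the hinge at the top edge, so the moment about the hinge is M = F × 1.02147 = 109.89 × 1.02147 = 112.249 kN·m.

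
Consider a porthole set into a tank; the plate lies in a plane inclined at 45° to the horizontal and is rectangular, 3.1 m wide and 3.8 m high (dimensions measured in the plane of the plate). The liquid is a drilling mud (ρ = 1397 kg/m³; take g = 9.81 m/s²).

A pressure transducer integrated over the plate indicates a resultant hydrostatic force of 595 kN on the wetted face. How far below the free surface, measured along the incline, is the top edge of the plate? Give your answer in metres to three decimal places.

γ = ρg = 1397 × 9.81 / 1000 = 13.70457 kN/m³.
A = 3.1 × 3.8 = 11.78 m².
From F = γ·h_c·A, the centroid depth is h_c = 595/(13.70457 × 11.78) = 3.68558 m.
Let θ = 45° be the plate's angle to the horizontal; measure y along the incline from where the plane meets the free surface. Vertical depth h = y·sinθ with sinθ = 0.707107.
Along the incline, y_c = h_c/sinθ = 3.68558/0.707107 = 5.2122 m.
The centroid lies 3.8/2 = 1.9 m below the top edge, so the top edge sits at y_top = 5.2122 − 1.9 = 3.3122 m along the incline.

y_top ≈ 3.312 m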